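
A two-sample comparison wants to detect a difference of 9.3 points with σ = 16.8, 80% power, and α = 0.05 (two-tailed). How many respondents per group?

n per group = 2(z_α/2 + z_β)²σ²/d² = 2×(1.96 + 0.84)²×16.8²/9.3² = 51.2 → n = 52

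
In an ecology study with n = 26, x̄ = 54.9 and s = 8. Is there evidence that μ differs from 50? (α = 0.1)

t = (x̄ - μ₀)/(s/√n) = (54.9 - 50)/(8/√26) = 3.123. df = 25, critical t = ±1.708. Reject H₀.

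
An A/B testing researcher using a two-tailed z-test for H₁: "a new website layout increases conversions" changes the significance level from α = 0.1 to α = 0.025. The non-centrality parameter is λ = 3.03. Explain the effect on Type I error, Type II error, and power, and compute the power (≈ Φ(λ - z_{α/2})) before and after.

Decreasing α from 0.1 to 0.025:
• Type I error rate decreases (α is the Type I rate by definition).
• Critical value moves from z_{α/2} = 1.645 to 2.241, so power = Φ(λ - z_{α/2}) goes from Φ(3.03 - 1.645) = 0.917 to Φ(3.03 - 2.241) = 0.785.
• Type II error rate β = 1 - power therefore increases (0.083 → 0.215).
Appropriate when false positives are costly — here, rolling out a layout that doesn't actually help — wasted engineering effort.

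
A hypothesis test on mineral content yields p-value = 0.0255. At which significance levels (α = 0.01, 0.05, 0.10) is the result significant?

p = 0.0255. Significant at: α = 0.05, 0.1.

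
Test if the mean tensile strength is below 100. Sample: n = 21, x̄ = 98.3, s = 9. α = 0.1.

t = (98.3 - 100)/(9/√21) = -0.866, df = 20. Critical t = -1.325. Fail to reject H₀.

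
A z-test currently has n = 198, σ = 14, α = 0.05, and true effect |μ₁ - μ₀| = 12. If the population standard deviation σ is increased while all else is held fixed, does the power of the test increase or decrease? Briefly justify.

Power decreases: a larger σ inflates the standard error σ/√n, pulling the sampling distribution under H₁ back toward the critical value.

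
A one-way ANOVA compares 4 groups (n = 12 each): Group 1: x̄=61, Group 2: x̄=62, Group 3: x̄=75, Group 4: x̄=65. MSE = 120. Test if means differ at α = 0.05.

Grand mean = 65.75. SS_between = 1473.0, MS_between = 491.0. F = 4.092, F_crit ≈ 2.816. Reject H₀.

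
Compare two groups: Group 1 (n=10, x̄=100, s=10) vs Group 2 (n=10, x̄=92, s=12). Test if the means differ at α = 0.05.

Pooled sp = 11.05. t = 1.62, df = 18. Critical t = ±2.101. Fail to reject H₀.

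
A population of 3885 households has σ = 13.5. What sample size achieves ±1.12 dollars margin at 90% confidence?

Without FPC: n₀ = (1.645×13.5/1.12)² = 393.155. With FPC: n = n₀N/(n₀+N-1) = 357.1 → n = 358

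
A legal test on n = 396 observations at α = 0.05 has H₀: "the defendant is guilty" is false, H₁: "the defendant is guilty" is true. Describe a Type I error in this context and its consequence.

Type I error: rejecting H₀ when it is true — concluding that the defendant is guilty when in fact it is not. Consequence: convicting an innocent person.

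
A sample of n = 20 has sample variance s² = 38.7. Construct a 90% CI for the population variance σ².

df = 19. χ²_{0.05} = 30.144, χ²_{0.95} = 10.117. CI for σ² = ((n-1)s²/χ²_{α/2}, (n-1)s²/χ²_{1-α/2}) = (19·38.7/30.144, 19·38.7/10.117) = (24.39, 72.68)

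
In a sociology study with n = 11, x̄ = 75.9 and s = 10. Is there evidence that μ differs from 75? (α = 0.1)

t = (x̄ - μ₀)/(s/√n) = (75.9 - 75)/(10/√11) = 0.298. df = 10, critical t = ±1.812. Fail to reject H₀.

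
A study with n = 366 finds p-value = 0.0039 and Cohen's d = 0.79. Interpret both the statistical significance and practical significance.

Statistically significant (p = 0.0039 < 0.05). Cohen's d = 0.79 indicates a medium effect size. Both statistical and practical significance should be considered.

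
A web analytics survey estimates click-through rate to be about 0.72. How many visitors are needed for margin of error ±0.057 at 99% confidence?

n = z²p(1-p)/E² = 2.576²×0.72×0.28/0.057² = 411.7 → n = 412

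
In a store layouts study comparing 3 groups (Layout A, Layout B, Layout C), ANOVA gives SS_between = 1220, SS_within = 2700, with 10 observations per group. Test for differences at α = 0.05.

df_between = 2, df_within = 27. F = MS_between/MS_within = 610.0/100.0 = 6.1. F_crit ≈ 3.354. Reject H₀. At least one mean differs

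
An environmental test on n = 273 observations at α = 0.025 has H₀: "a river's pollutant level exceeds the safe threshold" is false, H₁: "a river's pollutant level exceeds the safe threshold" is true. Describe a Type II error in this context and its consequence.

Type II error: failing to reject H₀ when it is false — concluding that a river's pollutant level exceeds the safe threshold is not supported when in fact it is. Consequence: allowing unsafe pollution to continue.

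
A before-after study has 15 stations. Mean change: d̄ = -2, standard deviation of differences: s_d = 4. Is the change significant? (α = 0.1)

t = d̄/(s_d/√n) = -2/(4/√15) = -1.936. df = 14, critical t = ±1.761. Reject H₀.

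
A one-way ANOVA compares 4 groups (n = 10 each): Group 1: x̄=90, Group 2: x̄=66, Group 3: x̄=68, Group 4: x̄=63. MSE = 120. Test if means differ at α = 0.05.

Grand mean = 71.75. SS_between = 4567.5, MS_between = 1522.5. F = 12.688, F_crit ≈ 2.866. Reject H₀.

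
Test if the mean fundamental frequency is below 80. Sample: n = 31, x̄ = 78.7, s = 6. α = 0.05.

t = (78.7 - 80)/(6/√31) = -1.206, df = 30. Critical t = -1.697. Fail to reject H₀.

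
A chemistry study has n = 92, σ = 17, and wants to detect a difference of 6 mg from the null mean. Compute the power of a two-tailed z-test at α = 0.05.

SE = σ/√n = 17/√92 = 1.772. Non-centrality λ = d/SE = 6/1.772 = 3.385. Power ≈ Φ(λ - z_{α/2}) = Φ(3.385 - 1.96) = Φ(1.425) = 0.923.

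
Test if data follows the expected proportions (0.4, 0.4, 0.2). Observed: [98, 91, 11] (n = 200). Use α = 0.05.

Expected: [80.0, 80.0, 40.0]. χ² = 26.587. df = 2, critical = 5.991. Reject H₀.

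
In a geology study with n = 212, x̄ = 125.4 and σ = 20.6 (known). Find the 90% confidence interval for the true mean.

CI = x̄ ± z*(σ/√n) = 125.4 ± 1.645(20.6/√212) = 125.4 ± 2.33 = (123.07, 127.73)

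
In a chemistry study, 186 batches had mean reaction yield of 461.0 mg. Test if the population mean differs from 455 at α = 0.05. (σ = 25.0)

z = (x̄ - μ₀)/(σ/√n) = (461.0 - 455)/(25.0/√186) = 3.273. Critical value: ±1.96. Since |3.273| > 1.96, Reject H₀.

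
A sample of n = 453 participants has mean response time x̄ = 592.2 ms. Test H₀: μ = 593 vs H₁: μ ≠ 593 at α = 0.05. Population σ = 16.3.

z = (x̄ - μ₀)/(σ/√n) = (592.2 - 593)/(16.3/√453) = -1.045. Critical value: ±1.96. Since |-1.045| ≤ 1.96, Fail to reject H₀.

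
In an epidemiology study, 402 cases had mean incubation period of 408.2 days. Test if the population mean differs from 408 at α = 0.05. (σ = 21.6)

z = (x̄ - μ₀)/(σ/√n) = (408.2 - 408)/(21.6/√402) = 0.186. Critical value: ±1.96. Since |0.186| ≤ 1.96, Fail to reject H₀.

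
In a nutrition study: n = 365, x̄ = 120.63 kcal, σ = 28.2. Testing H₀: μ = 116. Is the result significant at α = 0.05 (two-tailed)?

z = (120.63 - 116)/(28.2/√365) = 3.137. Since |z| > 1.96, significant at α = 0.05.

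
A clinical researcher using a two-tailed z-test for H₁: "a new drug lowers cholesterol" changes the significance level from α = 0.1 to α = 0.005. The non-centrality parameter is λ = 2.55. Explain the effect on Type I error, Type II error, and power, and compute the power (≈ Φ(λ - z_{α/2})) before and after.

Decreasing α from 0.1 to 0.005:
• Type I error rate decreases (α is the Type I rate by definition).
• Critical value moves from z_{α/2} = 1.645 to 2.807, so power = Φ(λ - z_{α/2}) goes from Φ(2.55 - 1.645) = 0.817 to Φ(2.55 - 2.807) = 0.399.
• Type II error rate β = 1 - power therefore increases (0.183 → 0.601).
Appropriate when false positives are costly — here, approving an ineffective drug — patients take a useless medication and may skip effective alternatives.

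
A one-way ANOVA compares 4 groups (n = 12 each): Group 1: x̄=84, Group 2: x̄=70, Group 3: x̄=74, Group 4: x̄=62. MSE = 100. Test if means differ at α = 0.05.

Grand mean = 72.5. SS_between = 3012.0, MS_between = 1004.0. F = 10.04, F_crit ≈ 2.816. Reject H₀.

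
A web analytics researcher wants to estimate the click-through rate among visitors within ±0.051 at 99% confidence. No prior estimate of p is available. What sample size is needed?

Conservative approach: use p = 0.5 (maximizes p(1-p) = 0.25). n = z²(0.25)/E² = 2.576²×0.25/0.051² = 637.8 → n = 638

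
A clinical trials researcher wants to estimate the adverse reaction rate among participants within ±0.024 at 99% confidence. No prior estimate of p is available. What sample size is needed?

Conservative approach: use p = 0.5 (maximizes p(1-p) = 0.25). n = z²(0.25)/E² = 2.576²×0.25/0.024² = 2880.1 → n = 2881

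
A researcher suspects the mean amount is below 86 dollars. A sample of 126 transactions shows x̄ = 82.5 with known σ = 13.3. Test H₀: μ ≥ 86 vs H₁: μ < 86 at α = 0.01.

z = -2.954. Critical value: -2.33. Reject H₀.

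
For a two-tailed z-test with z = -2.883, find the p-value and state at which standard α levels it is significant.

p = 2·P(Z > |-2.883|) = 2·(1 - Φ(2.883)) ≈ 0.0039. Significant at α = 0.1; Significant at α = 0.05; Significant at α = 0.01.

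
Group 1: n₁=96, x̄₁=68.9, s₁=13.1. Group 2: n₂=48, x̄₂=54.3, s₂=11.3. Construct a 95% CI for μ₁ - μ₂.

Difference = 14.6. SE = √(13.1²/96 + 11.3²/48) = 2.109. CI = (10.47, 18.73)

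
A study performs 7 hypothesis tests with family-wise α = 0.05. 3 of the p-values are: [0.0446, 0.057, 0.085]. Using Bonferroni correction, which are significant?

Bonferroni α = 0.05/7 = 0.00714. None of the given p-values are significant.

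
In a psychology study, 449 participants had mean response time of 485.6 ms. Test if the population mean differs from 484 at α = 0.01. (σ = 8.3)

z = (x̄ - μ₀)/(σ/√n) = (485.6 - 484)/(8.3/√449) = 4.085. Critical value: ±2.576. Since |4.085| > 2.576, Reject H₀.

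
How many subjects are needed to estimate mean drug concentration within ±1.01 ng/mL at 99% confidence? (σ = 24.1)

n = (z*σ/E)² = (2.576×24.1/1.01)² = 3778.2 → n = 3779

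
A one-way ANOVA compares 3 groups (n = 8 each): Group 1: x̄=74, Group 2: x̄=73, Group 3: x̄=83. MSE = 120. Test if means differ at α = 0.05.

Grand mean = 76.67. SS_between = 485.33, MS_between = 242.67. F = 2.022, F_crit ≈ 3.467. Fail to reject H₀.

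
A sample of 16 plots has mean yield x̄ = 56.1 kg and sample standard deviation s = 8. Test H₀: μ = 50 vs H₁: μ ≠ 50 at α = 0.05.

t = (x̄ - μ₀)/(s/√n) = (56.1 - 50)/(8/√16) = 3.05. df = 15, critical t = ±2.131. Reject H₀.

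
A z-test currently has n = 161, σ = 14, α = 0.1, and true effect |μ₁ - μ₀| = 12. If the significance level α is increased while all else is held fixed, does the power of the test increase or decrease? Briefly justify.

Power increases: a larger α lowers the critical value, so more of the H₁ sampling distribution falls in the rejection region.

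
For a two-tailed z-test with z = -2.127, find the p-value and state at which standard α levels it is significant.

p = 2·P(Z > |-2.127|) = 2·(1 - Φ(2.127)) ≈ 0.0334. Significant at α = 0.1; Significant at α = 0.05.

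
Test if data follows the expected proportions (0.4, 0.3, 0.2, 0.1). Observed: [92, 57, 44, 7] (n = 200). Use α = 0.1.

Expected: [80.0, 60.0, 40.0, 20.0]. χ² = 10.8. df = 3, critical = 6.251. Reject H₀.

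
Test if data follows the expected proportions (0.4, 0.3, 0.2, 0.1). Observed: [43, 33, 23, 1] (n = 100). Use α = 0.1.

Expected: [40.0, 30.0, 20.0, 10.0]. χ² = 9.075. df = 3, critical = 6.251. Reject H₀.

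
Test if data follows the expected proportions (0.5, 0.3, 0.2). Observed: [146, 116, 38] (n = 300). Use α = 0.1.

Expected: [150.0, 90.0, 60.0]. χ² = 15.684. df = 2, critical = 4.605. Reject H₀.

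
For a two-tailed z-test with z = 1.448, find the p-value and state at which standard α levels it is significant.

p = 2·P(Z > |1.448|) = 2·(1 - Φ(1.448)) ≈ 0.1476. Not significant at any standard level.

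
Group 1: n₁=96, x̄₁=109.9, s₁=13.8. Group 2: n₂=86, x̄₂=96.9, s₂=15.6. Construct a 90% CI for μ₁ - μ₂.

Difference = 13.0. SE = √(13.8²/96 + 15.6²/86) = 2.194. CI = (9.39, 16.61)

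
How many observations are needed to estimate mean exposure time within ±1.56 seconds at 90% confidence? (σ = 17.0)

n = (z*σ/E)² = (1.645×17.0/1.56)² = 321.4 → n = 322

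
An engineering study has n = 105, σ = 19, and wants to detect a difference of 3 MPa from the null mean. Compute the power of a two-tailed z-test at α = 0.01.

SE = σ/√n = 19/√105 = 1.854. Non-centrality λ = d/SE = 3/1.854 = 1.618. Power ≈ Φ(λ - z_{α/2}) = Φ(1.618 - 2.576) = Φ(-0.958) = 0.169.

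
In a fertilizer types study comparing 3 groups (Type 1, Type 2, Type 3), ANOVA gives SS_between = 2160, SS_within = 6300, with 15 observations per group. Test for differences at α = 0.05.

df_between = 2, df_within = 42. F = MS_between/MS_within = 1080.0/150.0 = 7.2. F_crit ≈ 3.22. Reject H₀. At least one mean differs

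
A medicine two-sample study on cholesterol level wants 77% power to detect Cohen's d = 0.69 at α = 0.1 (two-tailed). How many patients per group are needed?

z_{α/2} = 1.645, z_β = Φ⁻¹(0.77) = 0.739. For medium effect (d = 0.69): n per group = 2(z_{α/2} + z_β)²/d² = 2(1.645 + 0.739)²/0.69² = 23.9 → 24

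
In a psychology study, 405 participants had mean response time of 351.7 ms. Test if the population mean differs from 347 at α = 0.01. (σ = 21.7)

z = (x̄ - μ₀)/(σ/√n) = (351.7 - 347)/(21.7/√405) = 4.359. Critical value: ±2.576. Since |4.359| > 2.576, Reject H₀.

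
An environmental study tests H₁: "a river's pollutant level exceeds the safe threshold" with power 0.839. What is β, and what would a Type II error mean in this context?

β = 1 - power = 1 - 0.839 = 0.161. A Type II error is failing to reject H₀ when H₀ is false (false negative) — here, failing to conclude that a river's pollutant level exceeds the safe threshold when in fact it is true. Consequence: allowing unsafe pollution to continue.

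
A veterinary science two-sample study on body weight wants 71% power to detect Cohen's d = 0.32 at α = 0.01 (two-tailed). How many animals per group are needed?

z_{α/2} = 2.576, z_β = Φ⁻¹(0.71) = 0.553. For small effect (d = 0.32): n per group = 2(z_{α/2} + z_β)²/d² = 2(2.576 + 0.553)²/0.32² = 191.2 → 192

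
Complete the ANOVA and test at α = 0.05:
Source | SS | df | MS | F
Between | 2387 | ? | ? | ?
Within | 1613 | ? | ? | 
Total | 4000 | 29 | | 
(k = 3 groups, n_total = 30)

df_between = 2, df_within = 27. MS_between = 1193.5, MS_within = 59.74. F = 19.978, F_crit ≈ 3.354. Reject H₀.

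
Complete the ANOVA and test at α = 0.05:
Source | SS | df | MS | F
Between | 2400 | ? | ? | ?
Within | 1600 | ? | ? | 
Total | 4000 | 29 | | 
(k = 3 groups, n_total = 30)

df_between = 2, df_within = 27. MS_between = 1200.0, MS_within = 59.26. F = 20.25, F_crit ≈ 3.354. Reject H₀.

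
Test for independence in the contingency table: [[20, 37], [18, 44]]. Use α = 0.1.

χ² = 0.501. df = 1, critical = 2.706. Fail to reject H₀. No evidence of dependence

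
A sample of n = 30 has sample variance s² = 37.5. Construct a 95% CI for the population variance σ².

df = 29. χ²_{0.025} = 45.722, χ²_{0.975} = 16.047. CI for σ² = ((n-1)s²/χ²_{α/2}, (n-1)s²/χ²_{1-α/2}) = (29·37.5/45.722, 29·37.5/16.047) = (23.79, 67.77)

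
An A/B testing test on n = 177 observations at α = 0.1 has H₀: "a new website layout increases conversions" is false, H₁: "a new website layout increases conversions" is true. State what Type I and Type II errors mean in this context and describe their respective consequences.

Type I (false positive): concluding that a new website layout increases conversions when it is not — rolling out a layout that doesn't actually help — wasted engineering effort. Type II (false negative): failing to conclude that a new website layout increases conversions when it is — discarding a layout that would have improved conversions — lost revenue. Which is costlier depends on domain priorities and is a judgement call rather than a statistical fact.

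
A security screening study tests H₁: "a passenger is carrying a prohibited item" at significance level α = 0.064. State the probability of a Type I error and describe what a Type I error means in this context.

P(Type I error) = α = 0.064. A Type I error is rejecting H₀ when H₀ is actually true (false positive) — here, concluding that a passenger is carrying a prohibited item when in fact this is not the case. Consequence: detaining an innocent passenger — delay and inconvenience.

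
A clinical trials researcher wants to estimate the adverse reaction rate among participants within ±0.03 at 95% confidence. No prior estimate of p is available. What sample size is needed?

Conservative approach: use p = 0.5 (maximizes p(1-p) = 0.25). n = z²(0.25)/E² = 1.96²×0.25/0.03² = 1067.1 → n = 1068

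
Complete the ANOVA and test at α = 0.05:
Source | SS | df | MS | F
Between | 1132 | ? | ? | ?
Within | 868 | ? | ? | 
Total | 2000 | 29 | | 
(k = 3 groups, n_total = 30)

df_between = 2, df_within = 27. MS_between = 566.0, MS_within = 32.15. F = 17.606, F_crit ≈ 3.354. Reject H₀.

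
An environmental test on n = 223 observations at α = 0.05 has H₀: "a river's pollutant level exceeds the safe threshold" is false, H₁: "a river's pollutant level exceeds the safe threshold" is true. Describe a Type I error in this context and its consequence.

Type I error: rejecting H₀ when it is true — concluding that a river's pollutant level exceeds the safe threshold when in fact it is not. Consequence: shutting down a compliant factory unnecessarily.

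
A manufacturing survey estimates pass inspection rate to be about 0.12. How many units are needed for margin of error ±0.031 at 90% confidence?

n = z²p(1-p)/E² = 1.645²×0.12×0.88/0.031² = 297.4 → n = 298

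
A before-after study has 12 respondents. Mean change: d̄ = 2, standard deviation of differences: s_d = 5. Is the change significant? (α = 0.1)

t = d̄/(s_d/√n) = 2/(5/√12) = 1.386. df = 11, critical t = ±1.796. Fail to reject H₀.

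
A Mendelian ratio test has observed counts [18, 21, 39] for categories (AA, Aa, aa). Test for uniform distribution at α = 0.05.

Expected = 26 each. χ² = Σ(O-E)²/E = 9.923. df = 2, critical value = 5.991. Reject H₀.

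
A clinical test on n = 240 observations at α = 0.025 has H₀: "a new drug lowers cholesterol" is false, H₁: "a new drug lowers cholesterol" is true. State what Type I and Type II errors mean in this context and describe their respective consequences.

Type I (false positive): concluding that a new drug lowers cholesterol when it is not — approving an ineffective drug — patients take a useless medication and may skip effective alternatives. Type II (false negative): failing to conclude that a new drug lowers cholesterol when it is — shelving an effective drug — patients miss out on a treatment that would have helped. Which is costlier depends on domain priorities and is a judgement call rather than a statistical fact.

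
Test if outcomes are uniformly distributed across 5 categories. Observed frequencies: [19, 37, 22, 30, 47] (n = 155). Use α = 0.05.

Expected = 31 each. χ² = Σ(O-E)²/E = 16.71. df = 4, critical value = 9.488. Reject H₀.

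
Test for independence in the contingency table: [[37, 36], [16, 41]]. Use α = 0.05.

χ² = 6.779. df = 1, critical = 3.841. Reject H₀. Variables are dependent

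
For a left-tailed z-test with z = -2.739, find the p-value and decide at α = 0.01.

p = P(Z < -2.739) = Φ(-2.739) ≈ 0.0031. Since p < 0.01, reject H₀ (significant) at α = 0.01.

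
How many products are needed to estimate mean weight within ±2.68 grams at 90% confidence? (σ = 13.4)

n = (z*σ/E)² = (1.645×13.4/2.68)² = 67.7 → n = 68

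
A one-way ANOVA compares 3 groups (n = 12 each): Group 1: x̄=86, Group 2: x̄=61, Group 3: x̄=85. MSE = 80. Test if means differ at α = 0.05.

Grand mean = 77.33. SS_between = 4808.0, MS_between = 2404.0. F = 30.05, F_crit ≈ 3.285. Reject H₀.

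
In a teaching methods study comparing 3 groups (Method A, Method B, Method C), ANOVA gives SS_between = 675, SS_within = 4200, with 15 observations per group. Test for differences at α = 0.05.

df_between = 2, df_within = 42. F = MS_between/MS_within = 337.5/100.0 = 3.375. F_crit ≈ 3.22. Reject H₀. At least one mean differs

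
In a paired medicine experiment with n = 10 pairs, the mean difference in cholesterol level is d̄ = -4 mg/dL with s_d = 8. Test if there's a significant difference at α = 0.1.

t = d̄/(s_d/√n) = -4/(8/√10) = -1.581. df = 9, critical t = ±1.833. Fail to reject H₀.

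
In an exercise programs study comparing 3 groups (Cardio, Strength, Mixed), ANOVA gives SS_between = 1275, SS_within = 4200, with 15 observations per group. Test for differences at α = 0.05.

df_between = 2, df_within = 42. F = MS_between/MS_within = 637.5/100.0 = 6.375. F_crit ≈ 3.22. Reject H₀. At least one mean differs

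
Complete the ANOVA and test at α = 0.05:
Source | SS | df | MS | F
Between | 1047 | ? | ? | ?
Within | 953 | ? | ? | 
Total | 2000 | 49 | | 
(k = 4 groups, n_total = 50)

df_between = 3, df_within = 46. MS_between = 349.0, MS_within = 20.72. F = 16.846, F_crit ≈ 2.807. Reject H₀.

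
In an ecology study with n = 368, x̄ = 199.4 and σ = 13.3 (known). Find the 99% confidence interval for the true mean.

CI = x̄ ± z*(σ/√n) = 199.4 ± 2.576(13.3/√368) = 199.4 ± 1.79 = (197.61, 201.19)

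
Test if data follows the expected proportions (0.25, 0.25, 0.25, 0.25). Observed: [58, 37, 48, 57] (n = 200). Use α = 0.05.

Expected: [50.0, 50.0, 50.0, 50.0]. χ² = 5.72. df = 3, critical = 7.815. Fail to reject H₀.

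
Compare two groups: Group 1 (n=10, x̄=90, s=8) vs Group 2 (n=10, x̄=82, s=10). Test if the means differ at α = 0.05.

Pooled sp = 9.06. t = 1.975, df = 18. Critical t = ±2.101. Fail to reject H₀.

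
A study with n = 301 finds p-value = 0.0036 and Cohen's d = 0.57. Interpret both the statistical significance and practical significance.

Statistically significant (p = 0.0036 < 0.05). Cohen's d = 0.57 indicates a medium effect size. Both statistical and practical significance should be considered.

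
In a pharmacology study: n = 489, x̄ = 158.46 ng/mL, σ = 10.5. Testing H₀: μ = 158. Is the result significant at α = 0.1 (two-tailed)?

z = (158.46 - 158)/(10.5/√489) = 0.969. Since |z| ≤ 1.645, not significant at α = 0.1.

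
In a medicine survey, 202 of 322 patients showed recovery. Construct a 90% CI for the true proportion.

p̂ = 0.627. CI = p̂ ± z*√(p̂(1-p̂)/n) = (0.583, 0.672)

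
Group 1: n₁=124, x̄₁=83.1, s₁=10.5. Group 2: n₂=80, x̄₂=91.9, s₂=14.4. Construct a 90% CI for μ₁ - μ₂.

Difference = -8.8. SE = √(10.5²/124 + 14.4²/80) = 1.866. CI = (-11.87, -5.73)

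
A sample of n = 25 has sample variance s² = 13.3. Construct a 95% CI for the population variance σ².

df = 24. χ²_{0.025} = 39.364, χ²_{0.975} = 12.401. CI for σ² = ((n-1)s²/χ²_{α/2}, (n-1)s²/χ²_{1-α/2}) = (24·13.3/39.364, 24·13.3/12.401) = (8.11, 25.74)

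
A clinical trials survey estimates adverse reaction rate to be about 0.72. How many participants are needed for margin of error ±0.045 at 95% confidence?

n = z²p(1-p)/E² = 1.96²×0.72×0.28/0.045² = 382.5 → n = 383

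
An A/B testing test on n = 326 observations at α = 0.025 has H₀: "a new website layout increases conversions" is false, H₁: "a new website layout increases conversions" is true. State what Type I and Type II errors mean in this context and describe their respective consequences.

Type I (false positive): concluding that a new website layout increases conversions when it is not — rolling out a layout that doesn't actually help — wasted engineering effort. Type II (false negative): failing to conclude that a new website layout increases conversions when it is — discarding a layout that would have improved conversions — lost revenue. Which is costlier depends on domain priorities and is a judgement call rather than a statistical fact.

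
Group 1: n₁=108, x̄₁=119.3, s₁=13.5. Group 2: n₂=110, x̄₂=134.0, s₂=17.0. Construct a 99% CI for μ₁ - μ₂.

Difference = -14.7. SE = √(13.5²/108 + 17.0²/110) = 2.077. CI = (-20.05, -9.35)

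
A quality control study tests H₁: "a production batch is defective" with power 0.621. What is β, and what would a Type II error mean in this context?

β = 1 - power = 1 - 0.621 = 0.379. A Type II error is failing to reject H₀ when H₀ is false (false negative) — here, failing to conclude that a production batch is defective when in fact it is true. Consequence: shipping a defective batch — faulty products reach customers.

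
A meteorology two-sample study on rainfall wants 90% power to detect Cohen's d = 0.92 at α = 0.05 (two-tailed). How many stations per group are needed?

z_{α/2} = 1.96, z_β = Φ⁻¹(0.9) = 1.282. For large effect (d = 0.92): n per group = 2(z_{α/2} + z_β)²/d² = 2(1.96 + 1.282)²/0.92² = 24.8 → 25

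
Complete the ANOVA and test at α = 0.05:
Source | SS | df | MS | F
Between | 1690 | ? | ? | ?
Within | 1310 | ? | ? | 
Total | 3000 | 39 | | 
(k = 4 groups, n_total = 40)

df_between = 3, df_within = 36. MS_between = 563.33, MS_within = 36.39. F = 15.481, F_crit ≈ 2.866. Reject H₀.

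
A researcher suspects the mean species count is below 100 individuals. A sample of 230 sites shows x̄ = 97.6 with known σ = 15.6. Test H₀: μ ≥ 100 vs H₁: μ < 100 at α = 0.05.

z = -2.333. Critical value: -1.645. Reject H₀.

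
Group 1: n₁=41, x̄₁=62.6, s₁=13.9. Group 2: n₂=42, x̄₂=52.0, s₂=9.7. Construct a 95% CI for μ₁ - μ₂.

Difference = 10.6. SE = √(13.9²/41 + 9.7²/42) = 2.637. CI = (5.43, 15.77)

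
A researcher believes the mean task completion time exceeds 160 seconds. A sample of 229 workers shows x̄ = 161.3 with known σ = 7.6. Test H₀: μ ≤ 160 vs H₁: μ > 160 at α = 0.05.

z = 2.588. Critical value: 1.645. Reject H₀.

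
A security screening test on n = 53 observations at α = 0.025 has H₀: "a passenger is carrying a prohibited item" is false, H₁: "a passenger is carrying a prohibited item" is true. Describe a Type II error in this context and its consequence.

Type II error: failing to reject H₀ when it is false — concluding that a passenger is carrying a prohibited item is not supported when in fact it is. Consequence: letting a prohibited item through — security breach.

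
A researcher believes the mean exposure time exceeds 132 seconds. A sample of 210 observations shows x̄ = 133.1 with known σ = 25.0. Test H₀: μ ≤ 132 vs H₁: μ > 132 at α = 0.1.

z = 0.638. Critical value: 1.28. Fail to reject H₀.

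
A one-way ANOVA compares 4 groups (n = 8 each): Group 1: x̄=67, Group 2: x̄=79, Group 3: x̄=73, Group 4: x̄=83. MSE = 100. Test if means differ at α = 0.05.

Grand mean = 75.5. SS_between = 1176.0, MS_between = 392.0. F = 3.92, F_crit ≈ 2.947. Reject H₀.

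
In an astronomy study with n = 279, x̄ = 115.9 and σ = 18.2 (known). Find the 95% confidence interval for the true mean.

CI = x̄ ± z*(σ/√n) = 115.9 ± 1.96(18.2/√279) = 115.9 ± 2.14 = (113.76, 118.04)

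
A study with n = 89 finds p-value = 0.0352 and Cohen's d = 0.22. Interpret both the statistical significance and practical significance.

Statistically significant (p = 0.0352 < 0.05). Cohen's d = 0.22 indicates a small effect size. Both statistical and practical significance should be considered.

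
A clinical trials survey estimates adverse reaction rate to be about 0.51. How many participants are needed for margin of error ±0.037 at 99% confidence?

n = z²p(1-p)/E² = 2.576²×0.51×0.49/0.037² = 1211.3 → n = 1212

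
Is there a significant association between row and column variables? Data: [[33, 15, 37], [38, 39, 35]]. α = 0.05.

χ² = 7.515. df = 2, critical = 5.991. Reject H₀. Variables are dependent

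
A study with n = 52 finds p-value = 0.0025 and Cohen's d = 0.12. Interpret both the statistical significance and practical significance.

Statistically significant (p = 0.0025 < 0.05). Cohen's d = 0.12 indicates a very small effect size. Both statistical and practical significance should be considered.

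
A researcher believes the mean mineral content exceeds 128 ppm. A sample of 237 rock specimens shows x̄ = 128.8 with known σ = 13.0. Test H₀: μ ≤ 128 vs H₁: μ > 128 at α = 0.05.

z = 0.947. Critical value: 1.645. Fail to reject H₀.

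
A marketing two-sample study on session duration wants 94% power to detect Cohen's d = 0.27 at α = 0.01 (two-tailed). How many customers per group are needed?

z_{α/2} = 2.576, z_β = Φ⁻¹(0.94) = 1.555. For small effect (d = 0.27): n per group = 2(z_{α/2} + z_β)²/d² = 2(2.576 + 1.555)²/0.27² = 468.2 → 469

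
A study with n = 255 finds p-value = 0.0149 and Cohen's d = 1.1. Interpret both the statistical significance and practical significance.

Statistically significant (p = 0.0149 < 0.05). Cohen's d = 1.1 indicates a large effect size. Both statistical and practical significance should be considered.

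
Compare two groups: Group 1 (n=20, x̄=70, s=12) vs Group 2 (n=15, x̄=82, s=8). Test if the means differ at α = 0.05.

Pooled sp = 10.49. t = -3.349, df = 33. Critical t = ±2.035. Reject H₀.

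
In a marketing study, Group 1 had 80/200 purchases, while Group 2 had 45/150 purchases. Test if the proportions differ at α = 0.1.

p̂₁ = 0.4, p̂₂ = 0.3, pooled p̂ = 0.357. z = 1.932. Critical: ±1.645. Reject H₀.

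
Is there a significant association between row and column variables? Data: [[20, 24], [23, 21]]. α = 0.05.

χ² = 0.409. df = 1, critical = 3.841. Fail to reject H₀. No evidence of dependence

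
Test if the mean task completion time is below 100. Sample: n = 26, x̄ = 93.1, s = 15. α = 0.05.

t = (93.1 - 100)/(15/√26) = -2.346, df = 25. Critical t = -1.708. Reject H₀.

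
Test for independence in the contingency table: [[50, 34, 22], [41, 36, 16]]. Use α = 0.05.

χ² = 1.05. df = 2, critical = 5.991. Fail to reject H₀. No evidence of dependence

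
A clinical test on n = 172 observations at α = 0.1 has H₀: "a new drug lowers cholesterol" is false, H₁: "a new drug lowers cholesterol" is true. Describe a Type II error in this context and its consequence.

Type II error: failing to reject H₀ when it is false — concluding that a new drug lowers cholesterol is not supported when in fact it is. Consequence: shelving an effective drug — patients miss out on a treatment that would have helped.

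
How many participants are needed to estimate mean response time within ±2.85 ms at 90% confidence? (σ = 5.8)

n = (z*σ/E)² = (1.645×5.8/2.85)² = 11.2 → n = 12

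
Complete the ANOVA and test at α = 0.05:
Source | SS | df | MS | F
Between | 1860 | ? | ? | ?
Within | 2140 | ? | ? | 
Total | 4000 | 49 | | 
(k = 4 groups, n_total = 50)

df_between = 3, df_within = 46. MS_between = 620.0, MS_within = 46.52. F = 13.327, F_crit ≈ 2.807. Reject H₀.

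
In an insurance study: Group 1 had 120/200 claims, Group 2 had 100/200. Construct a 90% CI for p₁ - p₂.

p̂₁ = 0.6, p̂₂ = 0.5. Difference = 0.1. CI = (0.019, 0.181)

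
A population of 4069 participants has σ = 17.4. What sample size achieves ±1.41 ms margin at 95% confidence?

Without FPC: n₀ = (1.96×17.4/1.41)² = 585.022. With FPC: n = n₀N/(n₀+N-1) = 511.6 → n = 512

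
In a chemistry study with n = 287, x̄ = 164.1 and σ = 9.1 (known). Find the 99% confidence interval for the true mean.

CI = x̄ ± z*(σ/√n) = 164.1 ± 2.576(9.1/√287) = 164.1 ± 1.38 = (162.72, 165.48)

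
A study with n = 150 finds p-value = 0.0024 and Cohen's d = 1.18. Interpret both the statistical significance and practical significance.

Statistically significant (p = 0.0024 < 0.05). Cohen's d = 1.18 indicates a large effect size. Both statistical and practical significance should be considered.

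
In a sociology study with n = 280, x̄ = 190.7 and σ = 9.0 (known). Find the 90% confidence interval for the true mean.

CI = x̄ ± z*(σ/√n) = 190.7 ± 1.645(9.0/√280) = 190.7 ± 0.88 = (189.82, 191.58)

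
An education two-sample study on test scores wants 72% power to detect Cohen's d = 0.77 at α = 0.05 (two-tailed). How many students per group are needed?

z_{α/2} = 1.96, z_β = Φ⁻¹(0.72) = 0.583. For medium effect (d = 0.77): n per group = 2(z_{α/2} + z_β)²/d² = 2(1.96 + 0.583)²/0.77² = 21.8 → 22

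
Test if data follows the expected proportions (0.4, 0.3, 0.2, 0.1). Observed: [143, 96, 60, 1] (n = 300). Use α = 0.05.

Expected: [120.0, 90.0, 60.0, 30.0]. χ² = 32.842. df = 3, critical = 7.815. Reject H₀.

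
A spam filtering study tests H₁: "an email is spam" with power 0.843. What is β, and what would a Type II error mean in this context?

β = 1 - power = 1 - 0.843 = 0.157. A Type II error is failing to reject H₀ when H₀ is false (false negative) — here, failing to conclude that an email is spam when in fact it is true. Consequence: a spam email lands in the inbox.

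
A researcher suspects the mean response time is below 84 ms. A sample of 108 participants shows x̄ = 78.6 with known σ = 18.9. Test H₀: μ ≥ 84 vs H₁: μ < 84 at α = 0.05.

z = -2.969. Critical value: -1.645. Reject H₀.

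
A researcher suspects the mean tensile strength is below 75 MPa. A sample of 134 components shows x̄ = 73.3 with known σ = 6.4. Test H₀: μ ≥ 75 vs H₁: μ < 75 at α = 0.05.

z = -3.075. Critical value: -1.645. Reject H₀.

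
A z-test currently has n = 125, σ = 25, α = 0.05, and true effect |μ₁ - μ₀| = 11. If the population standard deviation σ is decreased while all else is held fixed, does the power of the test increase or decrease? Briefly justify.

Power increases: a smaller σ shrinks the standard error σ/√n, moving the sampling distribution under H₁ further from the critical value.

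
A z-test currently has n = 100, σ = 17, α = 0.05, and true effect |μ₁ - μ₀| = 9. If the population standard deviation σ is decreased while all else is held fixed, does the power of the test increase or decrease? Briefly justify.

Power increases: a smaller σ shrinks the standard error σ/√n, moving the sampling distribution under H₁ further from the critical value.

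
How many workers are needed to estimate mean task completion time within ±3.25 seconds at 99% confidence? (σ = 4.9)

n = (z*σ/E)² = (2.576×4.9/3.25)² = 15.1 → n = 16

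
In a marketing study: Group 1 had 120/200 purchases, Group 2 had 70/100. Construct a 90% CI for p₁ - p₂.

p̂₁ = 0.6, p̂₂ = 0.7. Difference = -0.1. CI = (-0.194, -0.006)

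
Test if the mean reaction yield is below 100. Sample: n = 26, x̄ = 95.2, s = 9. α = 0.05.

t = (95.2 - 100)/(9/√26) = -2.719, df = 25. Critical t = -1.708. Reject H₀.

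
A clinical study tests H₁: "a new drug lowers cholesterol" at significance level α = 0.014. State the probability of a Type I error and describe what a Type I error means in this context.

P(Type I error) = α = 0.014. A Type I error is rejecting H₀ when H₀ is actually true (false positive) — here, concluding that a new drug lowers cholesterol when in fact this is not the case. Consequence: approving an ineffective drug — patients take a useless medication and may skip effective alternatives.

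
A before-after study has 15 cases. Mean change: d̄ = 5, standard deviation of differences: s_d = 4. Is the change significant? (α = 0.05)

t = d̄/(s_d/√n) = 5/(4/√15) = 4.841. df = 14, critical t = ±2.145. Reject H₀.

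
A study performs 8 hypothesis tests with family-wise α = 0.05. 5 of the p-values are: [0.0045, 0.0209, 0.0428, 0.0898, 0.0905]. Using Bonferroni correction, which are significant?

Bonferroni α = 0.05/8 = 0.00625. Significant p-values: [0.0045]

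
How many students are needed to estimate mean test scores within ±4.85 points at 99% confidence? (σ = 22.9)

n = (z*σ/E)² = (2.576×22.9/4.85)² = 147.9 → n = 148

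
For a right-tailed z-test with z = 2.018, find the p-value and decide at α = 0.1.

p = P(Z > 2.018) = 1 - Φ(2.018) ≈ 0.0218. Since p < 0.1, reject H₀ (significant) at α = 0.1.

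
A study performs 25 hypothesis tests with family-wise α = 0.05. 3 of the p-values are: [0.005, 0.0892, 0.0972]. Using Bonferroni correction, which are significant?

Bonferroni α = 0.05/25 = 0.002. None of the given p-values are significant.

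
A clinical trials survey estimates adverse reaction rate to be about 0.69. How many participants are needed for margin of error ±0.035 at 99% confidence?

n = z²p(1-p)/E² = 2.576²×0.69×0.31/0.035² = 1158.7 → n = 1159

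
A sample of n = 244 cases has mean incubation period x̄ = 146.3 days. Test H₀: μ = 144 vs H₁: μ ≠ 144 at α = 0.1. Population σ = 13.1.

z = (x̄ - μ₀)/(σ/√n) = (146.3 - 144)/(13.1/√244) = 2.743. Critical value: ±1.645. Since |2.743| > 1.645, Reject H₀.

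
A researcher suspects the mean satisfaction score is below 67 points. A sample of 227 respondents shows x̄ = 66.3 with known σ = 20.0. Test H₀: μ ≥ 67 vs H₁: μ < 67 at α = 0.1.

z = -0.527. Critical value: -1.28. Fail to reject H₀.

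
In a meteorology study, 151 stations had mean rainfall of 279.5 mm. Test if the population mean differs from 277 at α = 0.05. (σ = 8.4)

z = (x̄ - μ₀)/(σ/√n) = (279.5 - 277)/(8.4/√151) = 3.657. Critical value: ±1.96. Since |3.657| > 1.96, Reject H₀.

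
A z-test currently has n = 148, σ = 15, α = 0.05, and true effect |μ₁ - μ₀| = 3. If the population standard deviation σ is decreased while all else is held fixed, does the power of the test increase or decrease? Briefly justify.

Power increases: a smaller σ shrinks the standard error σ/√n, moving the sampling distribution under H₁ further from the critical value.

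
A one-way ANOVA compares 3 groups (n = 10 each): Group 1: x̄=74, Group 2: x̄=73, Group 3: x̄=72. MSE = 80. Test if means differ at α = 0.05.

Grand mean = 73.0. SS_between = 20.0, MS_between = 10.0. F = 0.125, F_crit ≈ 3.354. Fail to reject H₀.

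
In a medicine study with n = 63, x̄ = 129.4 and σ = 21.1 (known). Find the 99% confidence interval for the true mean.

CI = x̄ ± z*(σ/√n) = 129.4 ± 2.576(21.1/√63) = 129.4 ± 6.85 = (122.55, 136.25)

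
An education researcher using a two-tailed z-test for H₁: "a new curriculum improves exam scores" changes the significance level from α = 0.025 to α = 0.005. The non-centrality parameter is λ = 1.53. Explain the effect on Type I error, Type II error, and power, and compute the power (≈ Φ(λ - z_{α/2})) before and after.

Decreasing α from 0.025 to 0.005:
• Type I error rate decreases (α is the Type I rate by definition).
• Critical value moves from z_{α/2} = 2.241 to 2.807, so power = Φ(λ - z_{α/2}) goes from Φ(1.53 - 2.241) = 0.239 to Φ(1.53 - 2.807) = 0.101.
• Type II error rate β = 1 - power therefore increases (0.761 → 0.899).
Appropriate when false positives are costly — here, adopting a curriculum that gives no real benefit — disruption for nothing.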